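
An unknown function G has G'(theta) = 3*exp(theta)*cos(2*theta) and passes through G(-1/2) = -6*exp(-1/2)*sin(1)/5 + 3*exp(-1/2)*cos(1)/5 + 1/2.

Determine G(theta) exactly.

G(theta) = 6*exp(theta)*sin(2*theta)/5 + 3*exp(theta)*cos(2*theta)/5 + 1/2

Differentiate the proposed G(theta) back; it has to land on the given G'(theta).
A general antiderivative is 6*exp(theta)*sin(2*theta)/5 + 3*exp(theta)*cos(2*theta)/5 + C.
The condition gives C = -6*exp(-1/2)*sin(1)/5 + 3*exp(-1/2)*cos(1)/5 + 1/2 - (-6*exp(-1/2)*sin(1)/5 + 3*exp(-1/2)*cos(1)/5) = 1/2.
So G(theta) = 6*exp(theta)*sin(2*theta)/5 + 3*exp(theta)*cos(2*theta)/5 + 1/2.
Check: d/dtheta[6*exp(theta)*sin(2*theta)/5 + 3*exp(theta)*cos(2*theta)/5 + 1/2] = 3*exp(theta)*cos(2*theta) = G'(theta).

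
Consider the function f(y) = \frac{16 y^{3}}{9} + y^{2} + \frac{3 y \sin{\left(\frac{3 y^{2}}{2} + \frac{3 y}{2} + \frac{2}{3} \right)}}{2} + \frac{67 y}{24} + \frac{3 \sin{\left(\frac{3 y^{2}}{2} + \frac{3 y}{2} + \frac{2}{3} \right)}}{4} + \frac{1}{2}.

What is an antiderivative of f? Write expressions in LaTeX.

Integrate term by term and add the pieces.
Check: d/dy[\frac{4 y^{4}}{9} + \frac{y^{3}}{3} + \frac{67 y^{2}}{48} + \frac{y}{2} - \frac{\cos{\left(\frac{3 y^{2}}{2} + \frac{3 y}{2} + \frac{2}{3} \right)}}{2}] = \frac{16 y^{3}}{9} + y^{2} + \frac{3 y \sin{\left(\frac{3 y^{2}}{2} + \frac{3 y}{2} + \frac{2}{3} \right)}}{2} + \frac{67 y}{24} + \frac{3 \sin{\left(\frac{3 y^{2}}{2} + \frac{3 y}{2} + \frac{2}{3} \right)}}{4} + \frac{1}{2} = f(y).

An antiderivative is F(y) = \frac{4 y^{4}}{9} + \frac{y^{3}}{3} + \frac{67 y^{2}}{48} + \frac{y}{2} - \frac{\cos{\left(\frac{3 y^{2}}{2} + \frac{3 y}{2} + \frac{2}{3} \right)}}{2}.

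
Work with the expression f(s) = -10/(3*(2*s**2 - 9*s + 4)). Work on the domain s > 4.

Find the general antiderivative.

F(s) = -10*log(s - 4)/21 + 10*log(s - 1/2)/21 + C

The denominator factors as 3*(s - 4)*(2*s - 1); partial fractions split f into directly integrable pieces: 20/(21*(2*s - 1)) - 10/(21*(s - 4)).
Check: d/ds[-10*log(s - 4)/21 + 10*log(s - 1/2)/21] = -10/(6*s**2 - 27*s + 12), which equals f(s).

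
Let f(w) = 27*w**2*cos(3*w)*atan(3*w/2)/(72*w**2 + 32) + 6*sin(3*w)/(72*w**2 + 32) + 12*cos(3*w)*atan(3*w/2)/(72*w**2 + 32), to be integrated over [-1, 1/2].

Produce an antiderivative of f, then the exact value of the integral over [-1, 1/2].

Antiderivative: F(w) = sin(3*w)*atan(3*w/2)/8; value = -sin(3)*atan(3/2)/8 + sin(3/2)*atan(3/4)/8

Recognize the product-rule pattern: f = u'v + uv' with u = atan(3*w/2)/8, v = sin(3*w), so integration by parts undoes it.
F(w) = sin(3*w)*atan(3*w/2)/8 is an antiderivative of f.
Check: d/dw[sin(3*w)*atan(3*w/2)/8] = (27*w**2*cos(3*w)*atan(3*w/2) + 6*sin(3*w) + 12*cos(3*w)*atan(3*w/2))/(72*w**2 + 32), which equals f(w).
F(1/2) = sin(3/2)*atan(3/4)/8; F(-1) = sin(3)*atan(3/2)/8.
Integral = F(1/2) - F(-1) = -sin(3)*atan(3/2)/8 + sin(3/2)*atan(3/4)/8.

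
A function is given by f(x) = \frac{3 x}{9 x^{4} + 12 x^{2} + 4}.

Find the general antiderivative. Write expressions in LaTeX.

F(x) = - \frac{1}{6 x^{2} + 4} + C

f matches the chain-rule pattern g'(h)*h' with inner function h(x) = 3 x^{2} + 2; substituting u = h(x) collapses the integral.
Check: d/dx[- \frac{1}{6 x^{2} + 4}] = \frac{3 x}{9 x^{4} + 12 x^{2} + 4} = f(x).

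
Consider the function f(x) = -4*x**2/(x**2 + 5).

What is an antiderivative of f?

A first test for any F(x): its x-derivative must equal f(x) identically.
Check: d/dx[-4*x + 4*sqrt(5)*atan(sqrt(5)*x/5)] = -4*x**2/(x**2 + 5) = f(x).

An antiderivative is F(x) = -4*x + 4*sqrt(5)*atan(sqrt(5)*x/5).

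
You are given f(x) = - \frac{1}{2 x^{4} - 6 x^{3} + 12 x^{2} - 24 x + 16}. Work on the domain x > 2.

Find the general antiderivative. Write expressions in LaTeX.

F(x) = - \frac{\log{\left(x - 2 \right)}}{16} + \frac{\log{\left(x - 1 \right)}}{10} - \frac{3 \log{\left(x^{2} + 4 \right)}}{160} + \frac{\operatorname{atan}{\left(\frac{x}{2} \right)}}{80} + C

The denominator factors as 2 \left(x - 2\right) \left(x - 1\right) \left(x^{2} + 4\right); partial fractions split f into directly integrable pieces: - \frac{3 x - 2}{80 \left(x^{2} + 4\right)} + \frac{1}{10 \left(x - 1\right)} - \frac{1}{16 \left(x - 2\right)}.
Check: d/dx[- \frac{\log{\left(x - 2 \right)}}{16} + \frac{\log{\left(x - 1 \right)}}{10} - \frac{3 \log{\left(x^{2} + 4 \right)}}{160} + \frac{\operatorname{atan}{\left(\frac{x}{2} \right)}}{80}] = - \frac{1}{2 x^{4} - 6 x^{3} + 12 x^{2} - 24 x + 16} = f(x).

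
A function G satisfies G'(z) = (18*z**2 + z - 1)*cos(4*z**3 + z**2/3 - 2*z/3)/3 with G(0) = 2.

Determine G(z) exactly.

The substitution u = 4*z**3 + z**2/3 - 2*z/3 works: G'(z) is exactly (dG/du)*(du/dz) for that inner function.
A general antiderivative is sin(4*z**3 + z**2/3 - 2*z/3)/2 + C.
The condition gives C = 2 - (0) = 2.
So G(z) = (sin(4*z**3 + z**2/3 - 2*z/3) + 4)/2.
Check: d/dz[(sin(4*z**3 + z**2/3 - 2*z/3) + 4)/2] = 6*z**2*cos(4*z**3 + z**2/3 - 2*z/3) + z*cos(4*z**3 + z**2/3 - 2*z/3)/3 - cos(4*z**3 + z**2/3 - 2*z/3)/3, which equals G'(z).

G(z) = (sin(4*z**3 + z**2/3 - 2*z/3) + 4)/2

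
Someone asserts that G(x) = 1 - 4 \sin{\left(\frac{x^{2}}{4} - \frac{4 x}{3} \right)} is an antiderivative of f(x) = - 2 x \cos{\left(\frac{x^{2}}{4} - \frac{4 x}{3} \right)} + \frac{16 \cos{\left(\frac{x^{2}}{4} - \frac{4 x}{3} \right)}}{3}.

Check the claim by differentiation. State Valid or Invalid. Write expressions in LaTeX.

d/dx[G] = - 2 x \cos{\left(\frac{x^{2}}{4} - \frac{4 x}{3} \right)} + \frac{16 \cos{\left(\frac{x^{2}}{4} - \frac{4 x}{3} \right)}}{3}
This equals f(x) exactly, so the claim holds.

Valid - the claim checks out under differentiation.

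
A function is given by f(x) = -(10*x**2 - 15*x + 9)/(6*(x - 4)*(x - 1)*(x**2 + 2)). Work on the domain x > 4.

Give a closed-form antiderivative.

An antiderivative is F(x) = -109*log(x - 4)/324 + 2*log(x - 1)/27 + 85*log(x**2 + 2)/648 - 16*sqrt(2)*atan(sqrt(2)*x/2)/81.

The denominator factors as 6*(x - 4)*(x - 1)*(x**2 + 2); partial fractions split f into directly integrable pieces: (85*x - 128)/(324*(x**2 + 2)) + 2/(27*(x - 1)) - 109/(324*(x - 4)).
Check: d/dx[-109*log(x - 4)/324 + 2*log(x - 1)/27 + 85*log(x**2 + 2)/648 - 16*sqrt(2)*atan(sqrt(2)*x/2)/81] = (-10*x**2 + 15*x - 9)/(6*x**4 - 30*x**3 + 36*x**2 - 60*x + 48), which equals f(x).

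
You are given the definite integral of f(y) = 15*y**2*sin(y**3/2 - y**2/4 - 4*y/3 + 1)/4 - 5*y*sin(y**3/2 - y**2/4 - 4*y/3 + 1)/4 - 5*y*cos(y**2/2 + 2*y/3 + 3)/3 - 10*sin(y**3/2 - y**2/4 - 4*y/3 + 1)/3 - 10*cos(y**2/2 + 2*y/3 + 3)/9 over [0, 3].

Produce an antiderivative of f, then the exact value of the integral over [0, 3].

Antiderivative: F(y) = 5*(-2*sin(y**2/2 + 2*y/3 + 3) - 3*cos(y**3/2 - y**2/4 - 4*y/3 + 1))/6; value = -5*sin(19/2)/3 + 5*sin(3)/3 - 5*cos(33/4)/2 + 5*cos(1)/2

The integrand splits into summands that can be handled one at a time.
F(y) = 5*(-2*sin(y**2/2 + 2*y/3 + 3) - 3*cos(y**3/2 - y**2/4 - 4*y/3 + 1))/6 is an antiderivative of f.
Check: d/dy[5*(-2*sin(y**2/2 + 2*y/3 + 3) - 3*cos(y**3/2 - y**2/4 - 4*y/3 + 1))/6] = 15*y**2*sin(y**3/2 - y**2/4 - 4*y/3 + 1)/4 - 5*y*sin(y**3/2 - y**2/4 - 4*y/3 + 1)/4 - 5*y*cos(y**2/2 + 2*y/3 + 3)/3 - 10*sin(y**3/2 - y**2/4 - 4*y/3 + 1)/3 - 10*cos(y**2/2 + 2*y/3 + 3)/9 = f(y).
F(3) = -5*sin(19/2)/3 - 5*cos(33/4)/2; F(0) = -5*cos(1)/2 - 5*sin(3)/3.
Integral = F(3) - F(0) = -5*sin(19/2)/3 + 5*sin(3)/3 - 5*cos(33/4)/2 + 5*cos(1)/2.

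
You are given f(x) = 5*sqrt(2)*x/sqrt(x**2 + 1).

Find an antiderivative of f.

f matches the chain-rule pattern g'(h)*h' with inner function h(x) = 2*x**2 + 2; substituting u = h(x) collapses the integral.
Check: d/dx[5*sqrt(2)*sqrt(x**2 + 1)] = 5*sqrt(2)*x/sqrt(x**2 + 1) = f(x).

An antiderivative is F(x) = 5*sqrt(2)*sqrt(x**2 + 1).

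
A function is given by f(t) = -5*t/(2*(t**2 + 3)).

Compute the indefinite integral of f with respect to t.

F(t) = -5*log(t**2 + 3)/4 + C

f matches the chain-rule pattern g'(h)*h' with inner function h(t) = t**2 + 3; substituting u = h(t) collapses the integral.
Check: d/dt[-5*log(t**2 + 3)/4] = -5*t/(2*t**2 + 6), which equals f(t).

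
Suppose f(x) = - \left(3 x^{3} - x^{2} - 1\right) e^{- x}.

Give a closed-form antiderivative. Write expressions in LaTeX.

f has the shape u'v + uv' for u = 3 x^{3} + 8 x^{2} + 16 x + 15 and v = e^{- x} — it is the derivative of the product u*v.
Check: d/dx[\left(3 x^{3} + 8 x^{2} + 16 x + 15\right) e^{- x}] = \left(- 3 x^{3} + x^{2} + 1\right) e^{- x}, which equals f(x).

An antiderivative is F(x) = \left(3 x^{3} + 8 x^{2} + 16 x + 15\right) e^{- x}.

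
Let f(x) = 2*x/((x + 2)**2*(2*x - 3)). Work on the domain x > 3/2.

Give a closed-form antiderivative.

Factor the denominator ((x + 2)**2*(2*x - 3)) and decompose: f = 12/(49*(2*x - 3)) - 6/(49*(x + 2)) + 4/(7*(x + 2)**2); each piece integrates to a log, atan, or power term.
Check: d/dx[-2*(-3*x*log(x - 3/2) + 3*x*log(x + 2) - 6*log(x - 3/2) + 6*log(x + 2) + 14)/(49*(x + 2))] = 2*x/(2*x**3 + 5*x**2 - 4*x - 12), which equals f(x).

An antiderivative is F(x) = -2*(-3*x*log(x - 3/2) + 3*x*log(x + 2) - 6*log(x - 3/2) + 6*log(x + 2) + 14)/(49*(x + 2)).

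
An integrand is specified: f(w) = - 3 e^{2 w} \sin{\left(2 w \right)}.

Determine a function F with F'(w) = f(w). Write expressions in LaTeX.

An antiderivative is F(w) = - \frac{3 e^{2 w} \sin{\left(2 w \right)}}{4} + \frac{3 e^{2 w} \cos{\left(2 w \right)}}{4}.

Check any antiderivative F(w) by computing F'(w) and comparing it with f(w).
Check: d/dw[- \frac{3 e^{2 w} \sin{\left(2 w \right)}}{4} + \frac{3 e^{2 w} \cos{\left(2 w \right)}}{4}] = - 3 e^{2 w} \sin{\left(2 w \right)} = f(w).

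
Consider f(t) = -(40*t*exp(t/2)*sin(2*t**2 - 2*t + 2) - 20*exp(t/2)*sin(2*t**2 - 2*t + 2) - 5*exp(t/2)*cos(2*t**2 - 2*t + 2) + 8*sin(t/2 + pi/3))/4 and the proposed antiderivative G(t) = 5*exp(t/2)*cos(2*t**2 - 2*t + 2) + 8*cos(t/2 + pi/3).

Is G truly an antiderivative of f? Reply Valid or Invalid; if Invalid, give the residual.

Invalid: d/dt[G] - f = -10*t*exp(t/2)*sin(2*t**2 - 2*t + 2) + 5*exp(t/2)*sin(2*t**2 - 2*t + 2) + 5*exp(t/2)*cos(2*t**2 - 2*t + 2)/4 - 2*sin(t/2 + pi/3), which is not 0.

d/dt[G] = -20*t*exp(t/2)*sin(2*t**2 - 2*t + 2) + 10*exp(t/2)*sin(2*t**2 - 2*t + 2) + 5*exp(t/2)*cos(2*t**2 - 2*t + 2)/2 - 4*sin(t/2 + pi/3)
d/dt[G] - f(t) = -10*t*exp(t/2)*sin(2*t**2 - 2*t + 2) + 5*exp(t/2)*sin(2*t**2 - 2*t + 2) + 5*exp(t/2)*cos(2*t**2 - 2*t + 2)/4 - 2*sin(t/2 + pi/3) != 0.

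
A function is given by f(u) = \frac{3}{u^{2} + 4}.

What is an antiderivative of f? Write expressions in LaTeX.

An antiderivative is F(u) = \frac{3 \operatorname{atan}{\left(\frac{u}{2} \right)}}{2}.

For F(u) to be correct the identity F'(u) - f(u) = 0 must hold.
Check: d/du[\frac{3 \operatorname{atan}{\left(\frac{u}{2} \right)}}{2}] = \frac{3}{u^{2} + 4} = f(u).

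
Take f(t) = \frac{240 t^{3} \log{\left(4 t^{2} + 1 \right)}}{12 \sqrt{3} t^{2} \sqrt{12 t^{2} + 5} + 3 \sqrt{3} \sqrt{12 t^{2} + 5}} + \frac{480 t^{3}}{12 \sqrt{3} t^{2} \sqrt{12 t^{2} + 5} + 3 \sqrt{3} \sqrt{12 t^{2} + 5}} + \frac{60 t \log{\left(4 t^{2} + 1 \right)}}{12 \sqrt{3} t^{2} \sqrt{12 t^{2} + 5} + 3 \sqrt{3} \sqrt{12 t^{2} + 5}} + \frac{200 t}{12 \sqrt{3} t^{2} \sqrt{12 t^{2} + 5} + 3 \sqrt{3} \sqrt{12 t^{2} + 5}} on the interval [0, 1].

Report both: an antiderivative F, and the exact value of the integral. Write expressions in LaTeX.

Recognize the product-rule pattern: f = u'v + uv' with u = \frac{5 \sqrt{4 t^{2} + \frac{5}{3}}}{3}, v = \log{\left(4 t^{2} + 1 \right)}, so integration by parts undoes it.
F(t) = \frac{5 \sqrt{3} \sqrt{12 t^{2} + 5} \log{\left(4 t^{2} + 1 \right)}}{9} is an antiderivative of f.
Check: d/dt[\frac{5 \sqrt{3} \sqrt{12 t^{2} + 5} \log{\left(4 t^{2} + 1 \right)}}{9}] = \frac{240 \sqrt{3} t^{3} \log{\left(4 t^{2} + 1 \right)} + 480 \sqrt{3} t^{3} + 60 \sqrt{3} t \log{\left(4 t^{2} + 1 \right)} + 200 \sqrt{3} t}{36 t^{2} \sqrt{12 t^{2} + 5} + 9 \sqrt{12 t^{2} + 5}}, which equals f(t).
F(1) = \frac{5 \sqrt{51} \log{\left(5 \right)}}{9}; F(0) = 0.
Integral = F(1) - F(0) = \frac{5 \sqrt{51} \log{\left(5 \right)}}{9}.

Antiderivative: F(t) = \frac{5 \sqrt{3} \sqrt{12 t^{2} + 5} \log{\left(4 t^{2} + 1 \right)}}{9}; value = \frac{5 \sqrt{51} \log{\left(5 \right)}}{9}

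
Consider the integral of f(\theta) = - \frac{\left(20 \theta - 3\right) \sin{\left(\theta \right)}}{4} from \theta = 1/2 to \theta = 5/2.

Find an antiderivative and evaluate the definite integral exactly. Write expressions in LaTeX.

Antiderivative: F(\theta) = 5 \theta \cos{\left(\theta \right)} - 5 \sin{\left(\theta \right)} - \frac{3 \cos{\left(\theta \right)}}{4}; value = \frac{47 \cos{\left(\frac{5}{2} \right)}}{4} - 5 \sin{\left(\frac{5}{2} \right)} - \frac{7 \cos{\left(\frac{1}{2} \right)}}{4} + 5 \sin{\left(\frac{1}{2} \right)}

Check any antiderivative F(\theta) by computing F'(\theta) and comparing it with f(\theta).
F(\theta) = 5 \theta \cos{\left(\theta \right)} - 5 \sin{\left(\theta \right)} - \frac{3 \cos{\left(\theta \right)}}{4} is an antiderivative of f.
Check: d/d\theta[5 \theta \cos{\left(\theta \right)} - 5 \sin{\left(\theta \right)} - \frac{3 \cos{\left(\theta \right)}}{4}] = - 5 \theta \sin{\left(\theta \right)} + \frac{3 \sin{\left(\theta \right)}}{4}, which equals f(\theta).
F(5/2) = \frac{47 \cos{\left(\frac{5}{2} \right)}}{4} - 5 \sin{\left(\frac{5}{2} \right)}; F(1/2) = - 5 \sin{\left(\frac{1}{2} \right)} + \frac{7 \cos{\left(\frac{1}{2} \right)}}{4}.
Integral = F(5/2) - F(1/2) = \frac{47 \cos{\left(\frac{5}{2} \right)}}{4} - 5 \sin{\left(\frac{5}{2} \right)} - \frac{7 \cos{\left(\frac{1}{2} \right)}}{4} + 5 \sin{\left(\frac{1}{2} \right)}.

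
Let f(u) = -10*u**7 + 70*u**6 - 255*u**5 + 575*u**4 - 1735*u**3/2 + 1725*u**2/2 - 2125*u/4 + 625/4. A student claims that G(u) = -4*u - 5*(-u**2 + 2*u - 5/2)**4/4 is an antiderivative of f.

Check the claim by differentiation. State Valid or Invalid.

Invalid: d/du[G] - f = -4, which is not 0.

d/du[G] = -10*u**7 + 70*u**6 - 255*u**5 + 575*u**4 - 1735*u**3/2 + 1725*u**2/2 - 2125*u/4 + 609/4
d/du[G] - f(u) = -4 != 0.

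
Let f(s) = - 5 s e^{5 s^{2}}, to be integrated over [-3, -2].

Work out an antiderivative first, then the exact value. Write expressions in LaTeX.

The substitution u = 5 s^{2} works: f is exactly (dF/du)*(du/ds) for that inner function.
F(s) = - \frac{e^{5 s^{2}}}{2} is an antiderivative of f.
Check: d/ds[- \frac{e^{5 s^{2}}}{2}] = - 5 s e^{5 s^{2}} = f(s).
F(-2) = - \frac{e^{20}}{2}; F(-3) = - \frac{e^{45}}{2}.
Integral = F(-2) - F(-3) = - \frac{e^{20}}{2} + \frac{e^{45}}{2}.

Antiderivative: F(s) = - \frac{e^{5 s^{2}}}{2}; value = - \frac{e^{20}}{2} + \frac{e^{45}}{2}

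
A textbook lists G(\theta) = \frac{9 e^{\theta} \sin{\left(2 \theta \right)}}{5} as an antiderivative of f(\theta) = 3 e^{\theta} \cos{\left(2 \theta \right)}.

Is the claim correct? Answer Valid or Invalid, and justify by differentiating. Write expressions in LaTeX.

Invalid: d/d\theta[G] - f = \frac{9 e^{\theta} \sin{\left(2 \theta \right)}}{5} + \frac{3 e^{\theta} \cos{\left(2 \theta \right)}}{5}, which is not 0.

d/d\theta[G] = \frac{9 e^{\theta} \sin{\left(2 \theta \right)}}{5} + \frac{18 e^{\theta} \cos{\left(2 \theta \right)}}{5}
d/d\theta[G] - f(\theta) = \frac{9 e^{\theta} \sin{\left(2 \theta \right)}}{5} + \frac{3 e^{\theta} \cos{\left(2 \theta \right)}}{5} != 0.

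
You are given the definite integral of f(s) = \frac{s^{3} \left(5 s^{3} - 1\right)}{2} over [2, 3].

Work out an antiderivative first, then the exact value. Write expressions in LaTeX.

Antiderivative: F(s) = \frac{5 s^{7}}{14} - \frac{s^{4}}{8}; value = \frac{40725}{56}

Recover f(s) by differentiating a candidate F(s); any mismatch rules it out.
F(s) = \frac{5 s^{7}}{14} - \frac{s^{4}}{8} is an antiderivative of f.
Check: d/ds[\frac{5 s^{7}}{14} - \frac{s^{4}}{8}] = \frac{5 s^{6}}{2} - \frac{s^{3}}{2}, which equals f(s).
F(3) = \frac{43173}{56}; F(2) = \frac{306}{7}.
Integral = F(3) - F(2) = \frac{40725}{56}.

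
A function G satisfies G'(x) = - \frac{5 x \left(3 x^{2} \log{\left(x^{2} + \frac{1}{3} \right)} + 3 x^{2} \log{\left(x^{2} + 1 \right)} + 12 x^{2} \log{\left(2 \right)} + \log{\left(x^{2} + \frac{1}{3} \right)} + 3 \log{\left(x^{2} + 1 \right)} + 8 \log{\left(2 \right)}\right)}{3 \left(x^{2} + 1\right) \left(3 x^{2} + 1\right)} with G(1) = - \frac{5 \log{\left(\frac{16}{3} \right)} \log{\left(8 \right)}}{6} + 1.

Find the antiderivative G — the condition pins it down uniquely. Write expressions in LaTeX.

Recognize the product-rule pattern: G'(x) = u'v + uv' with u = - \frac{5 \log{\left(4 x^{2} + 4 \right)}}{6}, v = \log{\left(4 x^{2} + \frac{4}{3} \right)}, so integration by parts undoes it.
A general antiderivative is - \frac{5 \log{\left(4 x^{2} + \frac{4}{3} \right)} \log{\left(4 x^{2} + 4 \right)}}{6} + C.
The condition gives C = - \frac{5 \log{\left(\frac{16}{3} \right)} \log{\left(8 \right)}}{6} + 1 - (- \frac{5 \log{\left(\frac{16}{3} \right)} \log{\left(8 \right)}}{6}) = 1.
So G(x) = \frac{- 5 \log{\left(4 x^{2} + \frac{4}{3} \right)} \log{\left(4 x^{2} + 4 \right)} + 6}{6}.
Check: d/dx[\frac{- 5 \log{\left(4 x^{2} + \frac{4}{3} \right)} \log{\left(4 x^{2} + 4 \right)} + 6}{6}] = \frac{- 15 x^{3} \log{\left(x^{2} + \frac{1}{3} \right)} - 15 x^{3} \log{\left(x^{2} + 1 \right)} - 60 x^{3} \log{\left(2 \right)} - 5 x \log{\left(x^{2} + \frac{1}{3} \right)} - 15 x \log{\left(x^{2} + 1 \right)} - 40 x \log{\left(2 \right)}}{9 x^{4} + 12 x^{2} + 3}, which equals G'(x).

G(x) = \frac{- 5 \log{\left(4 x^{2} + \frac{4}{3} \right)} \log{\left(4 x^{2} + 4 \right)} + 6}{6}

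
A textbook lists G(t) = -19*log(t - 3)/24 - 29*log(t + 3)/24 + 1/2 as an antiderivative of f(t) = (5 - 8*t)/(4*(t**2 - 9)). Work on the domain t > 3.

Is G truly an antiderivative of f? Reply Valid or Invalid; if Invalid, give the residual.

Valid. The derivative of G reproduces f.

d/dt[G] = (5 - 8*t)/(4*t**2 - 36)
This equals f(t) exactly, so the claim holds.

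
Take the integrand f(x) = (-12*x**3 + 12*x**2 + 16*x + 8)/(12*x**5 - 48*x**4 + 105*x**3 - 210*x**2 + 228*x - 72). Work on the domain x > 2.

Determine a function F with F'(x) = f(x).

Factor the denominator (3*(x - 2)*(2*x - 3)*(2*x - 1)*(x**2 + 4)) and decompose: f = (479*x - 194)/(1275*(x**2 + 4)) + 70/(153*(2*x - 1)) - 74/(75*(2*x - 3)) - 1/(9*(x - 2)); each piece integrates to a log, atan, or power term.
Check: d/dx[(-850*log(x - 2) - 3774*log(x - 3/2) + 1750*log(x - 1/2) + 1437*log(x**2 + 4) - 582*atan(x/2))/7650] = (-12*x**3 + 12*x**2 + 16*x + 8)/(12*x**5 - 48*x**4 + 105*x**3 - 210*x**2 + 228*x - 72) = f(x).

An antiderivative is F(x) = (-850*log(x - 2) - 3774*log(x - 3/2) + 1750*log(x - 1/2) + 1437*log(x**2 + 4) - 582*atan(x/2))/7650.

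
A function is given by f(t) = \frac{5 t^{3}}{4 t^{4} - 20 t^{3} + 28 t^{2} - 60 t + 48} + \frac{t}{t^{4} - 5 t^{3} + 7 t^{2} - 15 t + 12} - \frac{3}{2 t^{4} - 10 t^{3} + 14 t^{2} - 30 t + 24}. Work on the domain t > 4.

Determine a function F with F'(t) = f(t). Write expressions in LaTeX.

An antiderivative is F(t) = \frac{55 \log{\left(t - 4 \right)}}{38} - \frac{\log{\left(t - 1 \right)}}{16} - \frac{41 \log{\left(t^{2} + 3 \right)}}{608} + \frac{53 \sqrt{3} \operatorname{atan}{\left(\frac{\sqrt{3} t}{3} \right)}}{304}.

Factor the denominator (4 \left(t - 4\right) \left(t - 1\right) \left(t^{2} + 3\right)) and decompose: f = - \frac{41 t - 159}{304 \left(t^{2} + 3\right)} - \frac{1}{16 \left(t - 1\right)} + \frac{55}{38 \left(t - 4\right)}; each piece integrates to a log, atan, or power term.
Check: d/dt[\frac{55 \log{\left(t - 4 \right)}}{38} - \frac{\log{\left(t - 1 \right)}}{16} - \frac{41 \log{\left(t^{2} + 3 \right)}}{608} + \frac{53 \sqrt{3} \operatorname{atan}{\left(\frac{\sqrt{3} t}{3} \right)}}{304}] = \frac{5 t^{3} + 4 t - 6}{4 t^{4} - 20 t^{3} + 28 t^{2} - 60 t + 48}, which equals f(t).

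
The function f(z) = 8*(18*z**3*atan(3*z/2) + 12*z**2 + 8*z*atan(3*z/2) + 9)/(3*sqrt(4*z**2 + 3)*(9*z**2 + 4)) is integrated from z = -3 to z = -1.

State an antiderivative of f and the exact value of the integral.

f has the shape u'v + uv' for u = 4*sqrt(4*z**2 + 3)/3 and v = atan(3*z/2) — it is the derivative of the product u*v.
F(z) = 4*sqrt(4*z**2 + 3)*atan(3*z/2)/3 is an antiderivative of f.
Check: d/dz[4*sqrt(4*z**2 + 3)*atan(3*z/2)/3] = (144*z**3*atan(3*z/2) + 96*z**2 + 64*z*atan(3*z/2) + 72)/(27*z**2*sqrt(4*z**2 + 3) + 12*sqrt(4*z**2 + 3)), which equals f(z).
F(-1) = -4*sqrt(7)*atan(3/2)/3; F(-3) = -4*sqrt(39)*atan(9/2)/3.
Integral = F(-1) - F(-3) = -4*sqrt(7)*atan(3/2)/3 + 4*sqrt(39)*atan(9/2)/3.

Antiderivative: F(z) = 4*sqrt(4*z**2 + 3)*atan(3*z/2)/3; value = -4*sqrt(7)*atan(3/2)/3 + 4*sqrt(39)*atan(9/2)/3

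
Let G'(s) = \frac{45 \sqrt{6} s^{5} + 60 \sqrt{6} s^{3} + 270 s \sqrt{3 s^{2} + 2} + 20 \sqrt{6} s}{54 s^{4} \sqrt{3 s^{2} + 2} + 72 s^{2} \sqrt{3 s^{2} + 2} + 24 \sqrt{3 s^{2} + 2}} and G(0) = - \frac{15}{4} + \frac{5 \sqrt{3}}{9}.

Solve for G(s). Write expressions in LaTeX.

The proposed G(s) is checked by its d/ds: the result must match the given G'(s).
A general antiderivative is \frac{5 \sqrt{\frac{s^{2}}{2} + \frac{1}{3}}}{3} - \frac{5}{2 s^{2} + \frac{4}{3}} + C.
The condition gives C = - \frac{15}{4} + \frac{5 \sqrt{3}}{9} - (- \frac{15}{4} + \frac{5 \sqrt{3}}{9}) = 0.
So G(s) = \frac{5 \left(3 \sqrt{6} s^{2} \sqrt{3 s^{2} + 2} + 2 \sqrt{6} \sqrt{3 s^{2} + 2} - 27\right)}{18 \left(3 s^{2} + 2\right)}.
Check: d/ds[\frac{5 \left(3 \sqrt{6} s^{2} \sqrt{3 s^{2} + 2} + 2 \sqrt{6} \sqrt{3 s^{2} + 2} - 27\right)}{18 \left(3 s^{2} + 2\right)}] = \frac{45 \sqrt{6} s^{5} + 60 \sqrt{6} s^{3} + 270 s \sqrt{3 s^{2} + 2} + 20 \sqrt{6} s}{54 s^{4} \sqrt{3 s^{2} + 2} + 72 s^{2} \sqrt{3 s^{2} + 2} + 24 \sqrt{3 s^{2} + 2}} = G'(s).

G(s) = \frac{5 \left(3 \sqrt{6} s^{2} \sqrt{3 s^{2} + 2} + 2 \sqrt{6} \sqrt{3 s^{2} + 2} - 27\right)}{18 \left(3 s^{2} + 2\right)}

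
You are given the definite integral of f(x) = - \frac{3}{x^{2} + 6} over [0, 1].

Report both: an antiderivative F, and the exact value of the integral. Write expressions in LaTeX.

Antiderivative: F(x) = - \frac{\sqrt{6} \operatorname{atan}{\left(\frac{\sqrt{6} x}{6} \right)}}{2}; value = - \frac{\sqrt{6} \operatorname{atan}{\left(\frac{\sqrt{6}}{6} \right)}}{2}

An antiderivative F(x) passes only if d/dx[F] lands on f(x) exactly.
F(x) = - \frac{\sqrt{6} \operatorname{atan}{\left(\frac{\sqrt{6} x}{6} \right)}}{2} is an antiderivative of f.
Check: d/dx[- \frac{\sqrt{6} \operatorname{atan}{\left(\frac{\sqrt{6} x}{6} \right)}}{2}] = - \frac{3}{x^{2} + 6} = f(x).
F(1) = - \frac{\sqrt{6} \operatorname{atan}{\left(\frac{\sqrt{6}}{6} \right)}}{2}; F(0) = 0.
Integral = F(1) - F(0) = - \frac{\sqrt{6} \operatorname{atan}{\left(\frac{\sqrt{6}}{6} \right)}}{2}.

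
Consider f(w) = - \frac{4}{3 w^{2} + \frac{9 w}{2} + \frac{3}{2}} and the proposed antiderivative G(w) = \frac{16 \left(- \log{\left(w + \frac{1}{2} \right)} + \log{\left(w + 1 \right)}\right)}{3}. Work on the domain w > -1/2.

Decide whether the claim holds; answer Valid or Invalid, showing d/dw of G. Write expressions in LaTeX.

d/dw[G] = - \frac{16}{6 w^{2} + 9 w + 3}
d/dw[G] - f(w) = - \frac{8}{6 w^{2} + 9 w + 3} != 0.

Invalid: d/dw[G] - f = - \frac{8}{6 w^{2} + 9 w + 3}, which is not 0.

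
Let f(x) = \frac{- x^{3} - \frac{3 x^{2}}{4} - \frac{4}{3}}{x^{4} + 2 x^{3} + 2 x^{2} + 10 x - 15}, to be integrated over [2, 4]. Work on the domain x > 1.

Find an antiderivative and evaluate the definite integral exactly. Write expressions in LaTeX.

Antiderivative: F(x) = - \frac{37 \log{\left(x - 1 \right)}}{288} - \frac{227 \log{\left(x + 3 \right)}}{672} - \frac{269 \log{\left(x^{2} + 5 \right)}}{1008} + \frac{23 \sqrt{5} \operatorname{atan}{\left(\frac{\sqrt{5} x}{5} \right)}}{315}; value = - \frac{269 \log{\left(21 \right)}}{1008} - \frac{227 \log{\left(7 \right)}}{672} - \frac{37 \log{\left(3 \right)}}{288} - \frac{23 \sqrt{5} \operatorname{atan}{\left(\frac{2 \sqrt{5}}{5} \right)}}{315} + \frac{23 \sqrt{5} \operatorname{atan}{\left(\frac{4 \sqrt{5}}{5} \right)}}{315} + \frac{227 \log{\left(5 \right)}}{672} + \frac{269 \log{\left(9 \right)}}{1008}

The denominator factors as 12 \left(x - 1\right) \left(x + 3\right) \left(x^{2} + 5\right); partial fractions split f into directly integrable pieces: - \frac{269 x - 184}{504 \left(x^{2} + 5\right)} - \frac{227}{672 \left(x + 3\right)} - \frac{37}{288 \left(x - 1\right)}.
F(x) = - \frac{37 \log{\left(x - 1 \right)}}{288} - \frac{227 \log{\left(x + 3 \right)}}{672} - \frac{269 \log{\left(x^{2} + 5 \right)}}{1008} + \frac{23 \sqrt{5} \operatorname{atan}{\left(\frac{\sqrt{5} x}{5} \right)}}{315} is an antiderivative of f.
Check: d/dx[- \frac{37 \log{\left(x - 1 \right)}}{288} - \frac{227 \log{\left(x + 3 \right)}}{672} - \frac{269 \log{\left(x^{2} + 5 \right)}}{1008} + \frac{23 \sqrt{5} \operatorname{atan}{\left(\frac{\sqrt{5} x}{5} \right)}}{315}] = \frac{- 12 x^{3} - 9 x^{2} - 16}{12 x^{4} + 24 x^{3} + 24 x^{2} + 120 x - 180}, which equals f(x).
F(4) = - \frac{269 \log{\left(21 \right)}}{1008} - \frac{227 \log{\left(7 \right)}}{672} - \frac{37 \log{\left(3 \right)}}{288} + \frac{23 \sqrt{5} \operatorname{atan}{\left(\frac{4 \sqrt{5}}{5} \right)}}{315}; F(2) = - \frac{269 \log{\left(9 \right)}}{1008} - \frac{227 \log{\left(5 \right)}}{672} + \frac{23 \sqrt{5} \operatorname{atan}{\left(\frac{2 \sqrt{5}}{5} \right)}}{315}.
Integral = F(4) - F(2) = - \frac{269 \log{\left(21 \right)}}{1008} - \frac{227 \log{\left(7 \right)}}{672} - \frac{37 \log{\left(3 \right)}}{288} - \frac{23 \sqrt{5} \operatorname{atan}{\left(\frac{2 \sqrt{5}}{5} \right)}}{315} + \frac{23 \sqrt{5} \operatorname{atan}{\left(\frac{4 \sqrt{5}}{5} \right)}}{315} + \frac{227 \log{\left(5 \right)}}{672} + \frac{269 \log{\left(9 \right)}}{1008}.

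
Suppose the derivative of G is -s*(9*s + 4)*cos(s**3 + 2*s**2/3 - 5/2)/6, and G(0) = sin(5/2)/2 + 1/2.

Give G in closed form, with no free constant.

The substitution u = s**3 + 2*s**2/3 - 5/2 works: G'(s) is exactly (dG/du)*(du/ds) for that inner function.
A general antiderivative is -sin(s**3 + 2*s**2/3 - 5/2)/2 + C.
The condition gives C = sin(5/2)/2 + 1/2 - (sin(5/2)/2) = 1/2.
So G(s) = 1/2 - sin(s**3 + 2*s**2/3 - 5/2)/2.
Check: d/ds[1/2 - sin(s**3 + 2*s**2/3 - 5/2)/2] = -3*s**2*cos(s**3 + 2*s**2/3 - 5/2)/2 - 2*s*cos(s**3 + 2*s**2/3 - 5/2)/3, which equals G'(s).

G(s) = 1/2 - sin(s**3 + 2*s**2/3 - 5/2)/2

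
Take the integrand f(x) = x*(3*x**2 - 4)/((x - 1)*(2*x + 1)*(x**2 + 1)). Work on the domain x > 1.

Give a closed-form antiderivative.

An antiderivative is F(x) = -log(x - 1)/6 - 13*log(x + 1/2)/30 + 21*log(x**2 + 1)/20 + 7*atan(x)/10.

Factor the denominator ((x - 1)*(2*x + 1)*(x**2 + 1)) and decompose: f = 7*(3*x + 1)/(10*(x**2 + 1)) - 13/(15*(2*x + 1)) - 1/(6*(x - 1)); each piece integrates to a log, atan, or power term.
Check: d/dx[-log(x - 1)/6 - 13*log(x + 1/2)/30 + 21*log(x**2 + 1)/20 + 7*atan(x)/10] = (3*x**3 - 4*x)/(2*x**4 - x**3 + x**2 - x - 1), which equals f(x).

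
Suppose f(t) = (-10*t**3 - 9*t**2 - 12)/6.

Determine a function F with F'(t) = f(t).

Whatever form F(t) takes, F'(t) = f(t) is non-negotiable.
Check: d/dt[-5*t**4/12 - t**3/2 - 2*t] = -5*t**3/3 - 3*t**2/2 - 2, which equals f(t).

An antiderivative is F(t) = -5*t**4/12 - t**3/2 - 2*t.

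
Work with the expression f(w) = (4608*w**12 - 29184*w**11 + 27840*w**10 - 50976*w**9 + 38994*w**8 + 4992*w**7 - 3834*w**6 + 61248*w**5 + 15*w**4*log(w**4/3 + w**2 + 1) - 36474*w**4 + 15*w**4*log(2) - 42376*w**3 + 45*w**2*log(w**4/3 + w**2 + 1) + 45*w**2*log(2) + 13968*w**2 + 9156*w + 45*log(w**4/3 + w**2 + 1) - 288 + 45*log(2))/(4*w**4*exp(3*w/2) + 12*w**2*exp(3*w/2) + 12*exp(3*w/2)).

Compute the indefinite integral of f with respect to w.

F(w) = -768*w**8*exp(-3*w/2) + 768*w**7*exp(-3*w/2) + 1248*w**6*exp(-3*w/2) - 1104*w**5*exp(-3*w/2) - 867*w**4*exp(-3*w/2) + 552*w**3*exp(-3*w/2) + 312*w**2*exp(-3*w/2) - 96*w*exp(-3*w/2) - 5*exp(-3*w/2)*log(2*w**4/3 + 2*w**2 + 2)/2 - 48*exp(-3*w/2) + C

f has the shape u'v + uv' for u = -3*(4*w**2 - w - 2)**4 - 5*log(2*w**4/3 + 2*w**2 + 2)/2 and v = exp(-3*w/2) — it is the derivative of the product u*v.
Check: d/dw[-768*w**8*exp(-3*w/2) + 768*w**7*exp(-3*w/2) + 1248*w**6*exp(-3*w/2) - 1104*w**5*exp(-3*w/2) - 867*w**4*exp(-3*w/2) + 552*w**3*exp(-3*w/2) + 312*w**2*exp(-3*w/2) - 96*w*exp(-3*w/2) - 5*exp(-3*w/2)*log(2*w**4/3 + 2*w**2 + 2)/2 - 48*exp(-3*w/2)] = (4608*w**12 - 29184*w**11 + 27840*w**10 - 50976*w**9 + 38994*w**8 + 4992*w**7 - 3834*w**6 + 61248*w**5 + 15*w**4*log(w**4/3 + w**2 + 1) - 36474*w**4 + 15*w**4*log(2) - 42376*w**3 + 45*w**2*log(w**4/3 + w**2 + 1) + 45*w**2*log(2) + 13968*w**2 + 9156*w + 45*log(w**4/3 + w**2 + 1) - 288 + 45*log(2))/(4*w**4*exp(3*w/2) + 12*w**2*exp(3*w/2) + 12*exp(3*w/2)) = f(w).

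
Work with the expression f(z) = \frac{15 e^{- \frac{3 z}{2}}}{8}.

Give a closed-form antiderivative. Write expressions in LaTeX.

Whatever form F(z) takes, F'(z) = f(z) is non-negotiable.
Check: d/dz[- \frac{5 e^{- \frac{3 z}{2}}}{4}] = \frac{15 e^{- \frac{3 z}{2}}}{8} = f(z).

An antiderivative is F(z) = - \frac{5 e^{- \frac{3 z}{2}}}{4}.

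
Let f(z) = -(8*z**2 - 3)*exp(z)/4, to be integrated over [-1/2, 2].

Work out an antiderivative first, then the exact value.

Antiderivative: F(z) = -2*z**2*exp(z) + 4*z*exp(z) - 13*exp(z)/4; value = -13*exp(2)/4 + 23*exp(-1/2)/4

Recognize the product-rule pattern: f = u'v + uv' with u = -2*z**2 + 4*z - 13/4, v = exp(z), so integration by parts undoes it.
F(z) = -2*z**2*exp(z) + 4*z*exp(z) - 13*exp(z)/4 is an antiderivative of f.
Check: d/dz[-2*z**2*exp(z) + 4*z*exp(z) - 13*exp(z)/4] = -2*z**2*exp(z) + 3*exp(z)/4, which equals f(z).
F(2) = -13*exp(2)/4; F(-1/2) = -23*exp(-1/2)/4.
Integral = F(2) - F(-1/2) = -13*exp(2)/4 + 23*exp(-1/2)/4.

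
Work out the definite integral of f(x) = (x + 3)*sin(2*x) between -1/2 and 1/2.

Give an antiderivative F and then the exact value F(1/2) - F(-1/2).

For F(x) to be correct the identity F'(x) - f(x) = 0 must hold.
F(x) = -x*cos(2*x)/2 + sin(2*x)/4 - 3*cos(2*x)/2 is an antiderivative of f.
Check: d/dx[-x*cos(2*x)/2 + sin(2*x)/4 - 3*cos(2*x)/2] = x*sin(2*x) + 3*sin(2*x), which equals f(x).
F(1/2) = -7*cos(1)/4 + sin(1)/4; F(-1/2) = -5*cos(1)/4 - sin(1)/4.
Integral = F(1/2) - F(-1/2) = -cos(1)/2 + sin(1)/2.

Antiderivative: F(x) = -x*cos(2*x)/2 + sin(2*x)/4 - 3*cos(2*x)/2; value = -cos(1)/2 + sin(1)/2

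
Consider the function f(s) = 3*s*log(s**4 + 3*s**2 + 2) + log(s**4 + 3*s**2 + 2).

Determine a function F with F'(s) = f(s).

An antiderivative is F(s) = 3*s**2*log(s**4 + 3*s**2 + 2)/2 - 3*s**2 + s*log(s**4 + 3*s**2 + 2) - 4*s + 3*log(s**2 + 1)/2 + 3*log(s**2 + 2) + 2*atan(s) + 2*sqrt(2)*atan(sqrt(2)*s/2).

The integrand splits into summands that can be handled one at a time.
Check: d/ds[3*s**2*log(s**4 + 3*s**2 + 2)/2 - 3*s**2 + s*log(s**4 + 3*s**2 + 2) - 4*s + 3*log(s**2 + 1)/2 + 3*log(s**2 + 2) + 2*atan(s) + 2*sqrt(2)*atan(sqrt(2)*s/2)] = 3*s*log(s**4 + 3*s**2 + 2) + log(s**4 + 3*s**2 + 2) = f(s).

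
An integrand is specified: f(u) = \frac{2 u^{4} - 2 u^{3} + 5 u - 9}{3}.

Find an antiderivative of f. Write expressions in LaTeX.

An antiderivative is F(u) = \frac{2 u^{5}}{15} - \frac{u^{4}}{6} + \frac{5 u^{2}}{6} - 3 u.

Any candidate F(u) must reproduce f(u) exactly when differentiated.
Check: d/du[\frac{2 u^{5}}{15} - \frac{u^{4}}{6} + \frac{5 u^{2}}{6} - 3 u] = \frac{2 u^{4}}{3} - \frac{2 u^{3}}{3} + \frac{5 u}{3} - 3, which equals f(u).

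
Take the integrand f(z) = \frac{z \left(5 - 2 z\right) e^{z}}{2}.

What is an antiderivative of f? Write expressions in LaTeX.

An antiderivative is F(z) = - z^{2} e^{z} + \frac{9 z e^{z}}{2} - \frac{9 e^{z}}{2}.

f has the shape u'v + uv' for u = - z^{2} + \frac{9 z}{2} - \frac{9}{2} and v = e^{z} — it is the derivative of the product u*v.
Check: d/dz[- z^{2} e^{z} + \frac{9 z e^{z}}{2} - \frac{9 e^{z}}{2}] = - z^{2} e^{z} + \frac{5 z e^{z}}{2}, which equals f(z).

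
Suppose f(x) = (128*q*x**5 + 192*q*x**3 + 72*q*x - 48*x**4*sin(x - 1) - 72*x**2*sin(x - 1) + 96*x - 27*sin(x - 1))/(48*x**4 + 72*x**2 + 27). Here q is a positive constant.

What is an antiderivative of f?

Any candidate F(x) must reproduce f(x) exactly when differentiated.
Check: d/dx[(16*q*x**4 + 12*q*x**2 + 12*x**2*cos(x - 1) + 9*cos(x - 1) - 12)/(3*(4*x**2 + 3))] = (128*q*x**5 + 192*q*x**3 + 72*q*x - 48*x**4*sin(x - 1) - 72*x**2*sin(x - 1) + 96*x - 27*sin(x - 1))/(48*x**4 + 72*x**2 + 27) = f(x).

An antiderivative is F(x) = (16*q*x**4 + 12*q*x**2 + 12*x**2*cos(x - 1) + 9*cos(x - 1) - 12)/(3*(4*x**2 + 3)).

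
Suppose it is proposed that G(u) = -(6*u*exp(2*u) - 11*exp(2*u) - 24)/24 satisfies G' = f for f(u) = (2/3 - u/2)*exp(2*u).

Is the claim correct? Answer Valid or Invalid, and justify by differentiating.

Valid. The derivative of G reproduces f.

d/du[G] = -u*exp(2*u)/2 + 2*exp(2*u)/3
This equals f(u) exactly, so the claim holds.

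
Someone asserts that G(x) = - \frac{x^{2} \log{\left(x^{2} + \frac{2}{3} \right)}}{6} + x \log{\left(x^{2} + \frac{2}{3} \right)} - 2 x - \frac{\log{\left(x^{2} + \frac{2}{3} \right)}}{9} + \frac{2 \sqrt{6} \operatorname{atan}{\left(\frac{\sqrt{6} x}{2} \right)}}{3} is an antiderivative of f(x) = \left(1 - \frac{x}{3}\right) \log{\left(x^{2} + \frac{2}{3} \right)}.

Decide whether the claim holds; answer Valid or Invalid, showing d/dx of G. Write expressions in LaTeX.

Invalid: d/dx[G] - f = - \frac{x}{3}, which is not 0.

d/dx[G] = - \frac{x \log{\left(x^{2} + \frac{2}{3} \right)}}{3} - \frac{x}{3} + \log{\left(x^{2} + \frac{2}{3} \right)}
d/dx[G] - f(x) = - \frac{x}{3} != 0.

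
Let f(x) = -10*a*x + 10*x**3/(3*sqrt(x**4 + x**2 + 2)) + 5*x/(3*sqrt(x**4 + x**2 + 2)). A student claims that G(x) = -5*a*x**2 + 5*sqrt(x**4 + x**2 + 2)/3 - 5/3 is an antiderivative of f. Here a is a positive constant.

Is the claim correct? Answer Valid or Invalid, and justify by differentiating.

d/dx[G] = (-30*a*x*sqrt(x**4 + x**2 + 2) + 10*x**3 + 5*x)/(3*sqrt(x**4 + x**2 + 2))
This equals f(x) exactly, so the claim holds.

Valid. The derivative of G reproduces f.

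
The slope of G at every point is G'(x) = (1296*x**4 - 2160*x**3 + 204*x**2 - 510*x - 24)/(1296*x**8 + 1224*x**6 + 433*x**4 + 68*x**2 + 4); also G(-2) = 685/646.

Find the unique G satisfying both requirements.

Check a candidate G(x) by differentiating: d/dx[G] must match the given G'(x).
A general antiderivative is 4*(5/4 - x)/((3*x**2 + 2/3)*(4*x**2 + 1)) + C.
The condition gives C = 685/646 - (39/646) = 1.
So G(x) = (36*x**4 + 17*x**2 - 12*x + 17)/((4*x**2 + 1)*(9*x**2 + 2)).
Check: d/dx[(36*x**4 + 17*x**2 - 12*x + 17)/((4*x**2 + 1)*(9*x**2 + 2))] = (1296*x**4 - 2160*x**3 + 204*x**2 - 510*x - 24)/(1296*x**8 + 1224*x**6 + 433*x**4 + 68*x**2 + 4) = G'(x).

G(x) = (36*x**4 + 17*x**2 - 12*x + 17)/((4*x**2 + 1)*(9*x**2 + 2))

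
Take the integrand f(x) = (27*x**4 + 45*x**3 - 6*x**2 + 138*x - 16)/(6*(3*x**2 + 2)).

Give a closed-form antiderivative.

A candidate is checked by its d/dx: the result must match f(x).
Check: d/dx[x**3/2 + 5*x**2/4 - 4*x/3 + 3*log(3*x**2/2 + 1)] = (27*x**4 + 45*x**3 - 6*x**2 + 138*x - 16)/(18*x**2 + 12), which equals f(x).

An antiderivative is F(x) = x**3/2 + 5*x**2/4 - 4*x/3 + 3*log(3*x**2/2 + 1).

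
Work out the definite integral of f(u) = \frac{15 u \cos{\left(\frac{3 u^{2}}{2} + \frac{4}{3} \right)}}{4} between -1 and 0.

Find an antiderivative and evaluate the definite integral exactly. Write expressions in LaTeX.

f matches the chain-rule pattern g'(h)*h' with inner function h(u) = \frac{3 u^{2}}{2} + \frac{4}{3}; substituting w = h(u) collapses the integral.
F(u) = \frac{5 \sin{\left(\frac{3 u^{2}}{2} + \frac{4}{3} \right)}}{4} is an antiderivative of f.
Check: d/du[\frac{5 \sin{\left(\frac{3 u^{2}}{2} + \frac{4}{3} \right)}}{4}] = \frac{15 u \cos{\left(\frac{3 u^{2}}{2} + \frac{4}{3} \right)}}{4} = f(u).
F(0) = \frac{5 \sin{\left(\frac{4}{3} \right)}}{4}; F(-1) = \frac{5 \sin{\left(\frac{17}{6} \right)}}{4}.
Integral = F(0) - F(-1) = - \frac{5 \sin{\left(\frac{17}{6} \right)}}{4} + \frac{5 \sin{\left(\frac{4}{3} \right)}}{4}.

Antiderivative: F(u) = \frac{5 \sin{\left(\frac{3 u^{2}}{2} + \frac{4}{3} \right)}}{4}; value = - \frac{5 \sin{\left(\frac{17}{6} \right)}}{4} + \frac{5 \sin{\left(\frac{4}{3} \right)}}{4}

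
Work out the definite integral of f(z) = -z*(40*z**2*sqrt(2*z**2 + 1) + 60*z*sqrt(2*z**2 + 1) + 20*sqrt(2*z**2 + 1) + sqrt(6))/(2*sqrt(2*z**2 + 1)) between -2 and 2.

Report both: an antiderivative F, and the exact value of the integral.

Antiderivative: F(z) = -5*(z**2 + z)**2 - sqrt(3*z**2 + 3/2)/2; value = -160

Differentiate the proposed F(z) back; it has to land on f(z) exactly.
F(z) = -5*(z**2 + z)**2 - sqrt(3*z**2 + 3/2)/2 is an antiderivative of f.
Check: d/dz[-5*(z**2 + z)**2 - sqrt(3*z**2 + 3/2)/2] = (-40*z**3*sqrt(2*z**2 + 1) - 60*z**2*sqrt(2*z**2 + 1) - 20*z*sqrt(2*z**2 + 1) - sqrt(6)*z)/(2*sqrt(2*z**2 + 1)), which equals f(z).
F(2) = -180 - 3*sqrt(6)/4; F(-2) = -20 - 3*sqrt(6)/4.
Integral = F(2) - F(-2) = -160.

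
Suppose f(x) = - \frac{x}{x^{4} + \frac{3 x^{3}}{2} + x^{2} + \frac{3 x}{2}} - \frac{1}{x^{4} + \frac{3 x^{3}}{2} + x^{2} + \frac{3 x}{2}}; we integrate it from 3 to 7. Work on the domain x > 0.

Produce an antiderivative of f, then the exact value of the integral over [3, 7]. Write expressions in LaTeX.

Factor the denominator (x \left(2 x + 3\right) \left(x^{2} + 1\right)) and decompose: f = \frac{2 \left(5 x - 1\right)}{13 \left(x^{2} + 1\right)} - \frac{8}{39 \left(2 x + 3\right)} - \frac{2}{3 x}; each piece integrates to a log, atan, or power term.
F(x) = - \frac{2 \log{\left(x \right)}}{3} - \frac{4 \log{\left(x + \frac{3}{2} \right)}}{39} + \frac{5 \log{\left(x^{2} + 1 \right)}}{13} - \frac{2 \operatorname{atan}{\left(x \right)}}{13} is an antiderivative of f.
Check: d/dx[- \frac{2 \log{\left(x \right)}}{3} - \frac{4 \log{\left(x + \frac{3}{2} \right)}}{39} + \frac{5 \log{\left(x^{2} + 1 \right)}}{13} - \frac{2 \operatorname{atan}{\left(x \right)}}{13}] = \frac{- 2 x - 2}{2 x^{4} + 3 x^{3} + 2 x^{2} + 3 x}, which equals f(x).
F(7) = - \frac{2 \log{\left(7 \right)}}{3} - \frac{2 \operatorname{atan}{\left(7 \right)}}{13} - \frac{4 \log{\left(\frac{17}{2} \right)}}{39} + \frac{5 \log{\left(50 \right)}}{13}; F(3) = - \frac{2 \log{\left(3 \right)}}{3} - \frac{2 \operatorname{atan}{\left(3 \right)}}{13} - \frac{4 \log{\left(\frac{9}{2} \right)}}{39} + \frac{5 \log{\left(10 \right)}}{13}.
Integral = F(7) - F(3) = - \frac{2 \log{\left(7 \right)}}{3} - \frac{5 \log{\left(10 \right)}}{13} - \frac{2 \operatorname{atan}{\left(7 \right)}}{13} - \frac{4 \log{\left(\frac{17}{2} \right)}}{39} + \frac{4 \log{\left(\frac{9}{2} \right)}}{39} + \frac{2 \operatorname{atan}{\left(3 \right)}}{13} + \frac{2 \log{\left(3 \right)}}{3} + \frac{5 \log{\left(50 \right)}}{13}.

Antiderivative: F(x) = - \frac{2 \log{\left(x \right)}}{3} - \frac{4 \log{\left(x + \frac{3}{2} \right)}}{39} + \frac{5 \log{\left(x^{2} + 1 \right)}}{13} - \frac{2 \operatorname{atan}{\left(x \right)}}{13}; value = - \frac{2 \log{\left(7 \right)}}{3} - \frac{5 \log{\left(10 \right)}}{13} - \frac{2 \operatorname{atan}{\left(7 \right)}}{13} - \frac{4 \log{\left(\frac{17}{2} \right)}}{39} + \frac{4 \log{\left(\frac{9}{2} \right)}}{39} + \frac{2 \operatorname{atan}{\left(3 \right)}}{13} + \frac{2 \log{\left(3 \right)}}{3} + \frac{5 \log{\left(50 \right)}}{13}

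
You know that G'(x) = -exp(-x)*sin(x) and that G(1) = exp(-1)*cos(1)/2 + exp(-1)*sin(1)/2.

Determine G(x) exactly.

G(x) = (sin(x) + cos(x))*exp(-x)/2

A first test for any G(x): its x-derivative must equal the given G'(x).
A general antiderivative is exp(-x)*sin(x)/2 + exp(-x)*cos(x)/2 + C.
The condition gives C = exp(-1)*cos(1)/2 + exp(-1)*sin(1)/2 - (exp(-1)*cos(1)/2 + exp(-1)*sin(1)/2) = 0.
So G(x) = (sin(x) + cos(x))*exp(-x)/2.
Check: d/dx[(sin(x) + cos(x))*exp(-x)/2] = -exp(-x)*sin(x) = G'(x).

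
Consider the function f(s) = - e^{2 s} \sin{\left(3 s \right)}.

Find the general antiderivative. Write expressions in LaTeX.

F(s) = - \frac{2 e^{2 s} \sin{\left(3 s \right)}}{13} + \frac{3 e^{2 s} \cos{\left(3 s \right)}}{13} + C

Recover f(s) by differentiating a candidate F(s); any mismatch rules it out.
Check: d/ds[- \frac{2 e^{2 s} \sin{\left(3 s \right)}}{13} + \frac{3 e^{2 s} \cos{\left(3 s \right)}}{13}] = - e^{2 s} \sin{\left(3 s \right)} = f(s).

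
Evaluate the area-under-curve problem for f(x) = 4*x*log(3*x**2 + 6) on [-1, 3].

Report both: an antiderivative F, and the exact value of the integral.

Antiderivative: F(x) = 2*(x**2*log(3*x**2 + 6) - x**2 + 2*log(x**2 + 2)); value = -16 - 4*log(3) - 2*log(9) + 4*log(11) + 18*log(33)

Since d/dx undoes antidifferentiation here, F'(x) = f(x) is required of F(x).
F(x) = 2*(x**2*log(3*x**2 + 6) - x**2 + 2*log(x**2 + 2)) is an antiderivative of f.
Check: d/dx[2*(x**2*log(3*x**2 + 6) - x**2 + 2*log(x**2 + 2))] = 4*x*log(x**2 + 2) + 4*x*log(3), which equals f(x).
F(3) = -18 + 4*log(11) + 18*log(33); F(-1) = -2 + 2*log(9) + 4*log(3).
Integral = F(3) - F(-1) = -16 - 4*log(3) - 2*log(9) + 4*log(11) + 18*log(33).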